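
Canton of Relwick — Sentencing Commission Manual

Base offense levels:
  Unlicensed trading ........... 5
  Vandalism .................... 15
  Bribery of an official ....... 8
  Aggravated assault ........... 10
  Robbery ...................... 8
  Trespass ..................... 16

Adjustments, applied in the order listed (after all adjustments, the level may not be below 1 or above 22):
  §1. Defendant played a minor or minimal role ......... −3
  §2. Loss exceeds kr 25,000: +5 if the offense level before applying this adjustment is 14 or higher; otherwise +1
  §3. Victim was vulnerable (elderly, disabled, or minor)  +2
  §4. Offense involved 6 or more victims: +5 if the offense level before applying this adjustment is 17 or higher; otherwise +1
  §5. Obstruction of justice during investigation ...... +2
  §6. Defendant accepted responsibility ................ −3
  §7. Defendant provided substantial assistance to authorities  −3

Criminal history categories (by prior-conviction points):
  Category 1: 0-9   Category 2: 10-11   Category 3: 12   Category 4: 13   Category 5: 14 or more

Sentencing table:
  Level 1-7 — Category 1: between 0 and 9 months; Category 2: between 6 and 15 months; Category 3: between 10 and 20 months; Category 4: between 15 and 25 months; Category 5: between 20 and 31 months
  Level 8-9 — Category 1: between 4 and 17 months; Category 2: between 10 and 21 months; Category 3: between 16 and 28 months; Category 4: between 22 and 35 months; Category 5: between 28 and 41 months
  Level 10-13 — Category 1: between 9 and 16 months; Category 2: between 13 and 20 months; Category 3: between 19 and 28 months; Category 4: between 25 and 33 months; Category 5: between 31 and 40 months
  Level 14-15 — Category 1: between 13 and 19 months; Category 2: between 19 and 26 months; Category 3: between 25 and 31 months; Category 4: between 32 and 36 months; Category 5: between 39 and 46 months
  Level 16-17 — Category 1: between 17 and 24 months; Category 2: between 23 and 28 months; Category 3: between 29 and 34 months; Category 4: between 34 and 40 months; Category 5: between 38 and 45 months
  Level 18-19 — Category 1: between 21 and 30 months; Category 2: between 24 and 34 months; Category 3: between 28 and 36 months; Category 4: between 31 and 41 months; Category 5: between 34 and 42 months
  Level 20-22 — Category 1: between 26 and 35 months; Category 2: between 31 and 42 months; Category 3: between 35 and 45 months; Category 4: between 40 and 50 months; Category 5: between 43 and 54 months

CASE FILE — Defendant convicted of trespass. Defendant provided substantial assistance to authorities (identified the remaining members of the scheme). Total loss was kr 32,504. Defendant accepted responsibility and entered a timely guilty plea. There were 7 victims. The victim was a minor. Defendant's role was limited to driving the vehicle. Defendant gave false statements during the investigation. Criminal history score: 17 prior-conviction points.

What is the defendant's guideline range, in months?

Base offense level for trespass: 16.
§1 applies: 16 − 3 = 13.
§2 applies (level before this adjustment is 13 < 14, so +1): 13 + 1 = 14.
§3 applies: 14 + 2 = 16.
§4 applies (level before this adjustment is 16 < 17, so +1): 16 + 1 = 17.
§5 applies: 17 + 2 = 19.
§6 applies: 19 − 3 = 16.
§7 applies: 16 − 3 = 13.
Final offense level: 13.
Criminal history: 17 prior points → Category 5 (14+).
Level 13 falls in the 10-13 band.
Grid: Level 10-13 × Category 5 = 31-40 months.

31-40 months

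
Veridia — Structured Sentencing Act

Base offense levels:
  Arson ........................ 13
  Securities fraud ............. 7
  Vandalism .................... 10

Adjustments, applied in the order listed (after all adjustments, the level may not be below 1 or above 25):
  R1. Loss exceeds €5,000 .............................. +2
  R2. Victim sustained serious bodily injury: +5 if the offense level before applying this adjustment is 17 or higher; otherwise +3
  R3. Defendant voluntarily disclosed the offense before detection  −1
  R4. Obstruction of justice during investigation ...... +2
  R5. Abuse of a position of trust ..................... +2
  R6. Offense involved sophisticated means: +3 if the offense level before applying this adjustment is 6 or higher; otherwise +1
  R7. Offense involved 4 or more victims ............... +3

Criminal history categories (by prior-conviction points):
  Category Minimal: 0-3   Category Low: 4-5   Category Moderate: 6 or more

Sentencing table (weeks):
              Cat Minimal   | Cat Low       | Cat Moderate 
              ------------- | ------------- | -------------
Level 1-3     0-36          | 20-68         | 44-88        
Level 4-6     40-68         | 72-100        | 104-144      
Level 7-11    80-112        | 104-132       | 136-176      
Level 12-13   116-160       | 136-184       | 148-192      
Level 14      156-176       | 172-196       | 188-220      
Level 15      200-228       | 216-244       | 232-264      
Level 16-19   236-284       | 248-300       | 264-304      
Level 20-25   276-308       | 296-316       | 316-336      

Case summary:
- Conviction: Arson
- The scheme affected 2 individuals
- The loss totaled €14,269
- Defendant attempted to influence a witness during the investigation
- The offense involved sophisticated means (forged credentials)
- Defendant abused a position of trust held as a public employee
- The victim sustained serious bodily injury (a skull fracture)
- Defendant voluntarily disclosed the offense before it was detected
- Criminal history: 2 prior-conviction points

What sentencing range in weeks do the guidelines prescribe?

276-308 weeks

Base offense level for arson: 13.
R1 applies: 13 + 2 = 15.
R2 applies (level before this adjustment is 15 < 17, so +3): 15 + 3 = 18.
R3 applies: 18 − 1 = 17.
R4 applies: 17 + 2 = 19.
R5 applies: 19 + 2 = 21.
R6 applies (level before this adjustment is 21 ≥ 6, so +3): 21 + 3 = 24.
R7 does not apply.
Final offense level: 24.
Criminal history: 2 prior points → Category Minimal (0-3).
Level 24 falls in the 20-25 band.
Grid: Level 20-25 × Category Minimal = 276-308 weeks.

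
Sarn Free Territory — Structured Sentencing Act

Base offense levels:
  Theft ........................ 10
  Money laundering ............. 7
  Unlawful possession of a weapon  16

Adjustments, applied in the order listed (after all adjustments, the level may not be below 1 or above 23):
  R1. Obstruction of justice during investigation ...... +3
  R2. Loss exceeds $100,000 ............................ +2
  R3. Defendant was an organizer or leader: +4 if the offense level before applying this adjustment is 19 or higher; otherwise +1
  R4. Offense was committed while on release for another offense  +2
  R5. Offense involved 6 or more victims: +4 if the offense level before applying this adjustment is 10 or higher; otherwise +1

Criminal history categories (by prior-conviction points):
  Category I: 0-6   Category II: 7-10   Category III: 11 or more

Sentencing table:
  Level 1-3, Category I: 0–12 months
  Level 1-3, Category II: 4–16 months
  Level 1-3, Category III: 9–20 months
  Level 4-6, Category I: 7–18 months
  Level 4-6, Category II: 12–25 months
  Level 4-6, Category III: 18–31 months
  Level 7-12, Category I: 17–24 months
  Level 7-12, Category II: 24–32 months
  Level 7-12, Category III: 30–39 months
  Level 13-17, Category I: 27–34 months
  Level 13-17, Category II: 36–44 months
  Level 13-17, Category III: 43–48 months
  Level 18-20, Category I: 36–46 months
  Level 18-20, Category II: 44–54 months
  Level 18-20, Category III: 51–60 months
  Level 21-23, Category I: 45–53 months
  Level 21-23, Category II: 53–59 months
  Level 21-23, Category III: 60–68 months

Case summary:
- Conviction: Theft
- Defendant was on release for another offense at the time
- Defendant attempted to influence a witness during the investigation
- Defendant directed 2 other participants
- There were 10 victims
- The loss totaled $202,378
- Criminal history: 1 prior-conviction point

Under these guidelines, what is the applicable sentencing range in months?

45-53 months

Base offense level for theft: 10.
R1 applies: 10 + 3 = 13.
R2 applies: 13 + 2 = 15.
R3 applies (level before this adjustment is 15 < 19, so +1): 15 + 1 = 16.
R4 applies: 16 + 2 = 18.
R5 applies (level before this adjustment is 18 ≥ 10, so +4): 18 + 4 = 22.
Final offense level: 22.
Criminal history: 1 prior point → Category I (0-6).
Level 22 falls in the 21-23 band.
Grid: Level 21-23 × Category I = 45-53 months.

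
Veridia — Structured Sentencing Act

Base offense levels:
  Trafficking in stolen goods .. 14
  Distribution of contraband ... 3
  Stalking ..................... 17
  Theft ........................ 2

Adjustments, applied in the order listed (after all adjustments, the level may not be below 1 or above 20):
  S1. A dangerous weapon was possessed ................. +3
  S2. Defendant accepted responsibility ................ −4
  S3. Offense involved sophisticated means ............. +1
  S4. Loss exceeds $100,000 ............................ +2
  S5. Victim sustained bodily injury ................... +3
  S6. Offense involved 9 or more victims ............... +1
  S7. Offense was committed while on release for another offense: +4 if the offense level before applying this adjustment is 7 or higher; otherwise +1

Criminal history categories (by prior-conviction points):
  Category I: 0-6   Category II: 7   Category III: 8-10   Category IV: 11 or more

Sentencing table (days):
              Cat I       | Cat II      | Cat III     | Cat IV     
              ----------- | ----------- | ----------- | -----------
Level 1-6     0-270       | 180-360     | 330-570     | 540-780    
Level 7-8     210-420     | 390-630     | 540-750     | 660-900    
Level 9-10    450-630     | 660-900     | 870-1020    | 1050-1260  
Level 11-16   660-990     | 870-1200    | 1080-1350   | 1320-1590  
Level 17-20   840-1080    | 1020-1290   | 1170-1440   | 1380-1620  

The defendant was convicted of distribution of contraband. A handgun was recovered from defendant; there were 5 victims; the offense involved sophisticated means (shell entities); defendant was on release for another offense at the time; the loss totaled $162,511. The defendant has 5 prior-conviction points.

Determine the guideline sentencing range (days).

660-990 days

Base offense level for distribution of contraband: 3.
S1 applies: 3 + 3 = 6.
S2 does not apply.
S3 applies: 6 + 1 = 7.
S4 applies: 7 + 2 = 9.
S6 does not apply.
S7 applies (level before this adjustment is 9 ≥ 7, so +4): 9 + 4 = 13.
Final offense level: 13.
Criminal history: 5 prior points → Category I (0-6).
Level 13 falls in the 11-16 band.
Grid: Level 11-16 × Category I = 660-990 days.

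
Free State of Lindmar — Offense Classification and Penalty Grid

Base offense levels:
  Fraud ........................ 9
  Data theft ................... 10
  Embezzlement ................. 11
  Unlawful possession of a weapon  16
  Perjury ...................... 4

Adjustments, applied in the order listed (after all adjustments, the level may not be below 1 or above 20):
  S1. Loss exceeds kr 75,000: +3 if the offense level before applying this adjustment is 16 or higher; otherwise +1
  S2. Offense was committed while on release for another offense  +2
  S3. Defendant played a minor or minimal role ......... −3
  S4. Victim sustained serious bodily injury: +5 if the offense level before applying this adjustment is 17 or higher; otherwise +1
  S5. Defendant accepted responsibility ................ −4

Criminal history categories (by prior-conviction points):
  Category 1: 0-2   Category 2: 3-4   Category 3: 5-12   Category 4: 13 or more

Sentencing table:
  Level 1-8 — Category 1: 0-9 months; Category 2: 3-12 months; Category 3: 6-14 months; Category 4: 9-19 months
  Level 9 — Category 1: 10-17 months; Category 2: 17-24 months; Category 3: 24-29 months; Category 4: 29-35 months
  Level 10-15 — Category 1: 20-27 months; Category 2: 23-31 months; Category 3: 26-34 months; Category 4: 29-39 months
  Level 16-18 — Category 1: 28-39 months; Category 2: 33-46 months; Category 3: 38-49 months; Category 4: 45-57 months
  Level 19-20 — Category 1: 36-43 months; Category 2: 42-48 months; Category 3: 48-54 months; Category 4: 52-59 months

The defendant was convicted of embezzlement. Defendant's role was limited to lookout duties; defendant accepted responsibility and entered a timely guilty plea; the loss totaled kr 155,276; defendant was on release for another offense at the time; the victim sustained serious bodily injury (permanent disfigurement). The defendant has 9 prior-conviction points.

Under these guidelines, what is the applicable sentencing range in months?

Base offense level for embezzlement: 11.
S1 applies (level before this adjustment is 11 < 16, so +1): 11 + 1 = 12.
S2 applies: 12 + 2 = 14.
S3 applies: 14 − 3 = 11.
S4 applies (level before this adjustment is 11 < 17, so +1): 11 + 1 = 12.
S5 applies: 12 − 4 = 8.
Final offense level: 8.
Criminal history: 9 prior points → Category 3 (5-12).
Level 8 falls in the 1-8 band.
Grid: Level 1-8 × Category 3 = 6-14 months.

6-14 months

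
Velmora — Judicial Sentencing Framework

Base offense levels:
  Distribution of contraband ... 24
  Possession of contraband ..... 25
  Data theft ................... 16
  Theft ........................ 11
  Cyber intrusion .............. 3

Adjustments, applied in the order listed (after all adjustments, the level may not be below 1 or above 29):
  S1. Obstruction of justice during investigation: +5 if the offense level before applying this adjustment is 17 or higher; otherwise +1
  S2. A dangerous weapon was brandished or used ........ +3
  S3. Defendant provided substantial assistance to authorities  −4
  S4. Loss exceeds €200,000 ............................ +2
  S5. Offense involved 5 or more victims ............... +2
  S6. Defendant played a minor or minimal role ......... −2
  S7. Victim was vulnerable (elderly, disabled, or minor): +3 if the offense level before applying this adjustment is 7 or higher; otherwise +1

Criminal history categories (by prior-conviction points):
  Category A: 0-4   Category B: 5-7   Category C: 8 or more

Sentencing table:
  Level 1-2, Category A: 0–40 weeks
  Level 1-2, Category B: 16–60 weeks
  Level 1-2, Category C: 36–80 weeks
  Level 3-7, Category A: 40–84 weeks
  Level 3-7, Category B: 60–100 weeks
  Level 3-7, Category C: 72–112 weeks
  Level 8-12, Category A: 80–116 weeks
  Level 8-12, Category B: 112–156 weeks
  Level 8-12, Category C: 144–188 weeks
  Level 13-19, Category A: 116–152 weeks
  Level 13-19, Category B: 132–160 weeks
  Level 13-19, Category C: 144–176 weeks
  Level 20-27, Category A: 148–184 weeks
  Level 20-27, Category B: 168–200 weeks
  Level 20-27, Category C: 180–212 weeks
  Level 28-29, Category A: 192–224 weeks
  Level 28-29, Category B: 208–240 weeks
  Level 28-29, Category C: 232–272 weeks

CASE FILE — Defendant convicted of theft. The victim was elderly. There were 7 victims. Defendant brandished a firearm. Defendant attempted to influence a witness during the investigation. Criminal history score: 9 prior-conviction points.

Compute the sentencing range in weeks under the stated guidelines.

180-212 weeks

Base offense level for theft: 11.
S1 applies (level before this adjustment is 11 < 17, so +1): 11 + 1 = 12.
S2 applies: 12 + 3 = 15.
S3 does not apply.
S4 does not apply.
S5 applies: 15 + 2 = 17.
S6 does not apply.
S7 applies (level before this adjustment is 17 ≥ 7, so +3): 17 + 3 = 20.
Final offense level: 20.
Criminal history: 9 prior points → Category C (8+).
Level 20 falls in the 20-27 band.
Grid: Level 20-27 × Category C = 180-212 weeks.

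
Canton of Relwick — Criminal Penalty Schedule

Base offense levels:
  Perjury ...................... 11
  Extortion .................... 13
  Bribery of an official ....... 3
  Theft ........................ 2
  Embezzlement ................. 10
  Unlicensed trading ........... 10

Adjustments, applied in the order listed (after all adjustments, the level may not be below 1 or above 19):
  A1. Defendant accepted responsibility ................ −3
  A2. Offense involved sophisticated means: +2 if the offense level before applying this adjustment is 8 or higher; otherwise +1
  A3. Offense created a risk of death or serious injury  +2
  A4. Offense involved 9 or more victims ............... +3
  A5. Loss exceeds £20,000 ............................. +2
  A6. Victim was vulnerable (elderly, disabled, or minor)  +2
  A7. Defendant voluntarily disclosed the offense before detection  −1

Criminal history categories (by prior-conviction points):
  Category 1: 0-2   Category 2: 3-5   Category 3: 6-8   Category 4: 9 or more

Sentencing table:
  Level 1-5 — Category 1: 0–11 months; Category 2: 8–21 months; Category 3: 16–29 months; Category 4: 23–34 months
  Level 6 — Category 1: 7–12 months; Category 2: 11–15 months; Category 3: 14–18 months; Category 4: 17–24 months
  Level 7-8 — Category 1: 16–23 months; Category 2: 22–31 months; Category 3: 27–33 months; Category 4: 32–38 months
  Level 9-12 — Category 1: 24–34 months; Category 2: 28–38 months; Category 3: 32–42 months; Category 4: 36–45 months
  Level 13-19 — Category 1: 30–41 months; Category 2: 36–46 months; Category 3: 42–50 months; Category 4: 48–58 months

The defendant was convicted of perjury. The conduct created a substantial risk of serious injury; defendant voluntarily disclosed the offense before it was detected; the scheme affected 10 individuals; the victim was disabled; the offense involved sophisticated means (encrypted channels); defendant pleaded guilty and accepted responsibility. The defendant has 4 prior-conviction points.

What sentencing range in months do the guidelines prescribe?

Base offense level for perjury: 11.
A1 applies: 11 − 3 = 8.
A2 applies (level before this adjustment is 8 ≥ 8, so +2): 8 + 2 = 10.
A3 applies: 10 + 2 = 12.
A4 applies: 12 + 3 = 15.
A5 does not apply.
A6 applies: 15 + 2 = 17.
A7 applies: 17 − 1 = 16.
Final offense level: 16.
Criminal history: 4 prior points → Category 2 (3-5).
Level 16 falls in the 13-19 band.
Grid: Level 13-19 × Category 2 = 36-46 months.

36-46 months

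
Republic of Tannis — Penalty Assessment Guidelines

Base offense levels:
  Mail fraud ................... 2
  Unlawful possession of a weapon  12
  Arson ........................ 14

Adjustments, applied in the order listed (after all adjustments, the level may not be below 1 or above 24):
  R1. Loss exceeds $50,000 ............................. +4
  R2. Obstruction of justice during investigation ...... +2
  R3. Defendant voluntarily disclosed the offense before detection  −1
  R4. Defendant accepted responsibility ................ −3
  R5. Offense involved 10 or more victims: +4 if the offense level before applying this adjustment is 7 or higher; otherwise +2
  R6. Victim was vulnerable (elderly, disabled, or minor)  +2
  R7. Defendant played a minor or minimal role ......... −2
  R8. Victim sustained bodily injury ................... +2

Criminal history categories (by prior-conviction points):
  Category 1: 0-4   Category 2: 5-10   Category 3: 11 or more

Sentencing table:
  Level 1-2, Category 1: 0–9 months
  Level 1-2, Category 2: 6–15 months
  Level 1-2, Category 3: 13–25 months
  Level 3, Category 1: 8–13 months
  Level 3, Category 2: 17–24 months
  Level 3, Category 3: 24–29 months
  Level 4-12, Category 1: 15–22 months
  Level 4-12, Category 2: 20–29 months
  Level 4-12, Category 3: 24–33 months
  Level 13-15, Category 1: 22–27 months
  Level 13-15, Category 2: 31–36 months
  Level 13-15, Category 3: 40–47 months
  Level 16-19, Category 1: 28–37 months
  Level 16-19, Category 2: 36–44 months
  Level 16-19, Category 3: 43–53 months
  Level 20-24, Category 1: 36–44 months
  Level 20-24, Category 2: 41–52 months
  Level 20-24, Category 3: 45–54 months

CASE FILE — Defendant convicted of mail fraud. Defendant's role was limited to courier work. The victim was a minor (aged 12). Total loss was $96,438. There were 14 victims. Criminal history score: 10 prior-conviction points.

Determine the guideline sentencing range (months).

Base offense level for mail fraud: 2.
R1 applies: 2 + 4 = 6.
R2 does not apply.
R5 applies (level before this adjustment is 6 < 7, so +2): 6 + 2 = 8.
R6 applies: 8 + 2 = 10.
R7 applies: 10 − 2 = 8.
R8 does not apply.
Final offense level: 8.
Criminal history: 10 prior points → Category 2 (5-10).
Level 8 falls in the 4-12 band.
Grid: Level 4-12 × Category 2 = 20-29 months.

20-29 months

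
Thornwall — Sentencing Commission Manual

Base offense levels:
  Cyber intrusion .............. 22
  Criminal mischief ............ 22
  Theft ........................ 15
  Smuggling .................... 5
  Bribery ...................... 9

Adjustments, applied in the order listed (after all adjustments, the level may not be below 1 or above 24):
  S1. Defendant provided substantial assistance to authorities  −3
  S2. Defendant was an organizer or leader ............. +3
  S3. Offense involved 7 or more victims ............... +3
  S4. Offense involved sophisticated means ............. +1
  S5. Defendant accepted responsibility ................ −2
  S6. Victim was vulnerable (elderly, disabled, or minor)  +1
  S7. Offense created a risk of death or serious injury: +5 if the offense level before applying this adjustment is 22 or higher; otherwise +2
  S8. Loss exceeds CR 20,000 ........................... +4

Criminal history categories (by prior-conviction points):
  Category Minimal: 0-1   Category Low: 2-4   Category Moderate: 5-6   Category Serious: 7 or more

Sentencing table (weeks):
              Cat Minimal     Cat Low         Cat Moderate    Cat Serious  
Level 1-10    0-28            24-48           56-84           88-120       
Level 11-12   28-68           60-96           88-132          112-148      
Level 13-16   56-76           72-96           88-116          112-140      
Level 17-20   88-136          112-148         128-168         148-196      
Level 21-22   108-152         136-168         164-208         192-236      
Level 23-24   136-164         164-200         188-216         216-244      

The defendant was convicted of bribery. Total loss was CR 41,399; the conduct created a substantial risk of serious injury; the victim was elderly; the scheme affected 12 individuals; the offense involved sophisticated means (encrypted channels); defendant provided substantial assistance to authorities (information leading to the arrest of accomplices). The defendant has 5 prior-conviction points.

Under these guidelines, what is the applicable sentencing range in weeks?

128-168 weeks

Base offense level for bribery: 9.
S1 applies: 9 − 3 = 6.
S3 applies: 6 + 3 = 9.
S4 applies: 9 + 1 = 10.
S5 does not apply.
S6 applies: 10 + 1 = 11.
S7 applies (level before this adjustment is 11 < 22, so +2): 11 + 2 = 13.
S8 applies: 13 + 4 = 17.
Final offense level: 17.
Criminal history: 5 prior points → Category Moderate (5-6).
Level 17 falls in the 17-20 band.
Grid: Level 17-20 × Category Moderate = 128-168 weeks.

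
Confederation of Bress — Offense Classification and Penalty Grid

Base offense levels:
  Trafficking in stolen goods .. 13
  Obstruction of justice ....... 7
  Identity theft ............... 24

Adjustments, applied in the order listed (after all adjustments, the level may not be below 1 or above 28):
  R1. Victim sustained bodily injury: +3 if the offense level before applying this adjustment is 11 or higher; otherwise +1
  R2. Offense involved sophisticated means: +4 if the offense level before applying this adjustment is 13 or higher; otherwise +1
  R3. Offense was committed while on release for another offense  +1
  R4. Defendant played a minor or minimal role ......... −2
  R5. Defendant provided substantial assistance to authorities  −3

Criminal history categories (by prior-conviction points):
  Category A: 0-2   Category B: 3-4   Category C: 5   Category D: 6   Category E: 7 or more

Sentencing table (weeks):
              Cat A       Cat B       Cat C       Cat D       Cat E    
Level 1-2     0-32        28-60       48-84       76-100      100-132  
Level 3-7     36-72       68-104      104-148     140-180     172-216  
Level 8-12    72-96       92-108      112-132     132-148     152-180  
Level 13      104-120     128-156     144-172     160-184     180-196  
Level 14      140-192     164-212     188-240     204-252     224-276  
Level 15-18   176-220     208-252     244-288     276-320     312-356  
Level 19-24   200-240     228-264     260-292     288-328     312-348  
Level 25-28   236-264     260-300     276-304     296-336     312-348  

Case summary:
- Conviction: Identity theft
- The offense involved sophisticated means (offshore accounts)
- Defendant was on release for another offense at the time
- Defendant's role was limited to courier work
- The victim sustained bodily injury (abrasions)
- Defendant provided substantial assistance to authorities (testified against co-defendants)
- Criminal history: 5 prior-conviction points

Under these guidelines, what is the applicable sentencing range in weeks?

Base offense level for identity theft: 24.
R1 applies (level before this adjustment is 24 ≥ 11, so +3): 24 + 3 = 27.
R2 applies (level before this adjustment is 27 ≥ 13, so +4): 27 + 4 = 31.
R3 applies: 31 + 1 = 32.
R4 applies: 32 − 2 = 30.
R5 applies: 30 − 3 = 27.
Final offense level: 27.
Criminal history: 5 prior points → Category C (5).
Level 27 falls in the 25-28 band.
Grid: Level 25-28 × Category C = 276-304 weeks.

276-304 weeks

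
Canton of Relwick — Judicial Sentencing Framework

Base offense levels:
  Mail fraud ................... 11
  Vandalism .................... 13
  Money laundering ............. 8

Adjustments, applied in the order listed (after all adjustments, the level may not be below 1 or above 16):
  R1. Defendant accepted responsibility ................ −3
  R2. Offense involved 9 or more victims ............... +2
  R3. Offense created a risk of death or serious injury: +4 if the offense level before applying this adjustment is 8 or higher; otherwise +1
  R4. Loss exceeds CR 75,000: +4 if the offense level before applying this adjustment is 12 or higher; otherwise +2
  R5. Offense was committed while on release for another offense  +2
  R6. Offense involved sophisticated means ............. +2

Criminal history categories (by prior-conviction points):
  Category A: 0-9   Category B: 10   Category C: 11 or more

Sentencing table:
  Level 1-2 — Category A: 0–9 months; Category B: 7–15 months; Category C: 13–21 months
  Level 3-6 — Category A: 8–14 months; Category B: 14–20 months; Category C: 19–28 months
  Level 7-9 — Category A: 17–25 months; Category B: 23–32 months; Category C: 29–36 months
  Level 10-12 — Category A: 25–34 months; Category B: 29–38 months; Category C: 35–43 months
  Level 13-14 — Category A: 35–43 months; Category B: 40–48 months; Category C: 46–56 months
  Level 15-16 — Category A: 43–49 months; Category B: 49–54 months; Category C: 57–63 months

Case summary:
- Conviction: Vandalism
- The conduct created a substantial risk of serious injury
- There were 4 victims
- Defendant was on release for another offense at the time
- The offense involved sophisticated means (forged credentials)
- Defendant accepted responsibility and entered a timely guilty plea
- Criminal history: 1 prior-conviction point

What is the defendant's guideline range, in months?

43-49 months

Base offense level for vandalism: 13.
R1 applies: 13 − 3 = 10.
R2 does not apply.
R3 applies (level before this adjustment is 10 ≥ 8, so +4): 10 + 4 = 14.
R4 does not apply.
R5 applies: 14 + 2 = 16.
R6 applies: 16 + 2 = 18.
Level 18 exceeds the maximum of 16; capped at 16.
Final offense level: 16.
Criminal history: 1 prior point → Category A (0-9).
Level 16 falls in the 15-16 band.
Grid: Level 15-16 × Category A = 43-49 months.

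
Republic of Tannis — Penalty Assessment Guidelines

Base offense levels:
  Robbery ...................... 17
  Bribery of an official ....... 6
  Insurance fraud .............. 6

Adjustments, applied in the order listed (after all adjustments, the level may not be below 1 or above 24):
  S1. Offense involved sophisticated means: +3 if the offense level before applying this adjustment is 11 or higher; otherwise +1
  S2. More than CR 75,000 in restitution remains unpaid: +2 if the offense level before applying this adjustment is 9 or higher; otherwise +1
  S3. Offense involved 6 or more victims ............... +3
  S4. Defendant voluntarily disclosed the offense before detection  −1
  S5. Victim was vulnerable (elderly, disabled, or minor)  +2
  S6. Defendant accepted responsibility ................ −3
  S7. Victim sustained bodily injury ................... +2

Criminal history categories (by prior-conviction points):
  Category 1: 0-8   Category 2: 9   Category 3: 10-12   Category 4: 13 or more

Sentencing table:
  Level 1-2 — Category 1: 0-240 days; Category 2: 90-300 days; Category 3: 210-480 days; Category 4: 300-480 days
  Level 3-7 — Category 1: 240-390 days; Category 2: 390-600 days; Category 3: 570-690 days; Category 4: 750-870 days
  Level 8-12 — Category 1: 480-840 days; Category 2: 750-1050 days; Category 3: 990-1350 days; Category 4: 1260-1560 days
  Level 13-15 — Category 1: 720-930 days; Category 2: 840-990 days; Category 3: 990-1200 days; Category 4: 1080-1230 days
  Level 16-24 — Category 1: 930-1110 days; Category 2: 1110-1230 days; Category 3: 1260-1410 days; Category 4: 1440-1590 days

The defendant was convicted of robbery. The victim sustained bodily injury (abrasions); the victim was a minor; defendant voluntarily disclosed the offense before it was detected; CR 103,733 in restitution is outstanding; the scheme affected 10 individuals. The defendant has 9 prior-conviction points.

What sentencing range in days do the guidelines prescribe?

1110-1230 days

Base offense level for robbery: 17.
S2 applies (level before this adjustment is 17 ≥ 9, so +2): 17 + 2 = 19.
S3 applies: 19 + 3 = 22.
S4 applies: 22 − 1 = 21.
S5 applies: 21 + 2 = 23.
S6 does not apply.
S7 applies: 23 + 2 = 25.
Level 25 exceeds the maximum of 24; capped at 24.
Final offense level: 24.
Criminal history: 9 prior points → Category 2 (9).
Level 24 falls in the 16-24 band.
Grid: Level 16-24 × Category 2 = 1110-1230 days.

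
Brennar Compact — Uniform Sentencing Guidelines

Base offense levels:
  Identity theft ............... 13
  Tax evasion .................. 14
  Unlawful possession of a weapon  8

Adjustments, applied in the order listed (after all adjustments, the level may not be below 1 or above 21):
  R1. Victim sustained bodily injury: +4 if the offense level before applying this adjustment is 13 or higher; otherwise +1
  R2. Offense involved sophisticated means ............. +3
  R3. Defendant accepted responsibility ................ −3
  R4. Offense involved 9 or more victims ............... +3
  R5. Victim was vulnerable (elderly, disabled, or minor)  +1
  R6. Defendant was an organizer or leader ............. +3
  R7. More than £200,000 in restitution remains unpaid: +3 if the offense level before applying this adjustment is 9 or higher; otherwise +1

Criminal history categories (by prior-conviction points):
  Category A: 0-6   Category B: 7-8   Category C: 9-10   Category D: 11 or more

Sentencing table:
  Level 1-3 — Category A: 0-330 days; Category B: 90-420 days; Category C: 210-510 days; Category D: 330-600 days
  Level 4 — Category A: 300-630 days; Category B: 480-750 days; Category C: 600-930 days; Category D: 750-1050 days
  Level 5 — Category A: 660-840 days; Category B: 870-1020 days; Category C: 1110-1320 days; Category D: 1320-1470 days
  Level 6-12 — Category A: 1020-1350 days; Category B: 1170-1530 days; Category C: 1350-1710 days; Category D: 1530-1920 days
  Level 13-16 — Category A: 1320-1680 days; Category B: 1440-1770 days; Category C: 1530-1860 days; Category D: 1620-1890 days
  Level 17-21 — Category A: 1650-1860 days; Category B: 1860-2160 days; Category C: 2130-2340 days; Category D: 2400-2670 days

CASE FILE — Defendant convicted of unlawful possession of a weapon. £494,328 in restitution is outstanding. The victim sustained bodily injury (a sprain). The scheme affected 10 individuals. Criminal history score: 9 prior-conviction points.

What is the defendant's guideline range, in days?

Base offense level for unlawful possession of a weapon: 8.
R1 applies (level before this adjustment is 8 < 13, so +1): 8 + 1 = 9.
R2 does not apply.
R4 applies: 9 + 3 = 12.
R5 does not apply.
R6 does not apply.
R7 applies (level before this adjustment is 12 ≥ 9, so +3): 12 + 3 = 15.
Final offense level: 15.
Criminal history: 9 prior points → Category C (9-10).
Level 15 falls in the 13-16 band.
Grid: Level 13-16 × Category C = 1530-1860 days.

1530-1860 days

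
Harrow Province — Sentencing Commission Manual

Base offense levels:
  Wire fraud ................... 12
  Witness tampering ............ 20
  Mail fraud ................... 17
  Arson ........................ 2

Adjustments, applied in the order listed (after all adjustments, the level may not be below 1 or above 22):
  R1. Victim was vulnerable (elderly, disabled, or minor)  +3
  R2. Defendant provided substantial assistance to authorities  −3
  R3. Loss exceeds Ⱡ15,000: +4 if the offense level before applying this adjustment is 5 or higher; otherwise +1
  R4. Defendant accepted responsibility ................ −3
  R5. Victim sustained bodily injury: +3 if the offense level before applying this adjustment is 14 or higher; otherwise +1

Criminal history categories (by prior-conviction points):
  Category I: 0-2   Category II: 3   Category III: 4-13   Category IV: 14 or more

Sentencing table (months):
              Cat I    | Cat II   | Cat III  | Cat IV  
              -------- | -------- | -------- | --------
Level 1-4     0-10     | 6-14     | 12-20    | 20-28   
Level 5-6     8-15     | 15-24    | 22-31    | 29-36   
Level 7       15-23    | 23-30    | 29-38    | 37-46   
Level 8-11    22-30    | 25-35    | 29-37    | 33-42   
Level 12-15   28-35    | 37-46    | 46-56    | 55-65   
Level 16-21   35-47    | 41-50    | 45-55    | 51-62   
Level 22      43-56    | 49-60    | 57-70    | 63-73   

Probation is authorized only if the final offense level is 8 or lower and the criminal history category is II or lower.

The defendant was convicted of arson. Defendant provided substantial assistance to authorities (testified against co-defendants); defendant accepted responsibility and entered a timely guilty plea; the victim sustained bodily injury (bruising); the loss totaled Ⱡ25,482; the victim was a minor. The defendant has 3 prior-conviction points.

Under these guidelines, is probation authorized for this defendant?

Base offense level for arson: 2.
R1 applies: 2 + 3 = 5.
R2 applies: 5 − 3 = 2.
R3 applies (level before this adjustment is 2 < 5, so +1): 2 + 1 = 3.
R4 applies: 3 − 3 = 0.
R5 applies (level before this adjustment is 0 < 14, so +1): 0 + 1 = 1.
Final offense level: 1.
Criminal history: 3 prior points → Category II (3).
Level 1 falls in the 1-4 band.
Grid: Level 1-4 × Category II = 6-14 months.
Probation check: level 1 ≤ 8 and category II ≤ II → eligible.

Yes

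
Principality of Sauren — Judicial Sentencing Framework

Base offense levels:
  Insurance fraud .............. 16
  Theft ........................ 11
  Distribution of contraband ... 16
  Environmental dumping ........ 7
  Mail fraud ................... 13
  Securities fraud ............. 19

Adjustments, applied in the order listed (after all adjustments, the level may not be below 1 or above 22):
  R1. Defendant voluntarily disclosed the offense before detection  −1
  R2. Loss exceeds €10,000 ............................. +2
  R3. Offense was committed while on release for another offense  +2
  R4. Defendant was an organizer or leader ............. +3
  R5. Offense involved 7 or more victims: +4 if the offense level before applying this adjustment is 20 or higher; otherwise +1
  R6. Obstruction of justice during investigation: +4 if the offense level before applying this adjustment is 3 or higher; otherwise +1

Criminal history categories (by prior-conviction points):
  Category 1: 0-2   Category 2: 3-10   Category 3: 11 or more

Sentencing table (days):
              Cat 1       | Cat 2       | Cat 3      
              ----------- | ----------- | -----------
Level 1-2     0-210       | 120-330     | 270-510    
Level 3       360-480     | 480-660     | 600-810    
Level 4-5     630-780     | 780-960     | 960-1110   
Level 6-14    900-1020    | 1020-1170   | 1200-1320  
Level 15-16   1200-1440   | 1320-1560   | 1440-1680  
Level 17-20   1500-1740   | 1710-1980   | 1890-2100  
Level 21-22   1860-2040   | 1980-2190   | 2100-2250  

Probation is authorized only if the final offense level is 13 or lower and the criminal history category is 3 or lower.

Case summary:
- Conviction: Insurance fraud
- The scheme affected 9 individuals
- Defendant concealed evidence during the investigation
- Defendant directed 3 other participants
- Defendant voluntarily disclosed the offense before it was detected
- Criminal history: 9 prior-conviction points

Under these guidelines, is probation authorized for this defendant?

Base offense level for insurance fraud: 16.
R1 applies: 16 − 1 = 15.
R2 does not apply.
R4 applies: 15 + 3 = 18.
R5 applies (level before this adjustment is 18 < 20, so +1): 18 + 1 = 19.
R6 applies (level before this adjustment is 19 ≥ 3, so +4): 19 + 4 = 23.
Level 23 exceeds the maximum of 22; capped at 22.
Final offense level: 22.
Criminal history: 9 prior points → Category 2 (3-10).
Level 22 falls in the 21-22 band.
Grid: Level 21-22 × Category 2 = 1980-2190 days.
Probation check: level 22 > 13 and category 2 ≤ 3 → not eligible.

No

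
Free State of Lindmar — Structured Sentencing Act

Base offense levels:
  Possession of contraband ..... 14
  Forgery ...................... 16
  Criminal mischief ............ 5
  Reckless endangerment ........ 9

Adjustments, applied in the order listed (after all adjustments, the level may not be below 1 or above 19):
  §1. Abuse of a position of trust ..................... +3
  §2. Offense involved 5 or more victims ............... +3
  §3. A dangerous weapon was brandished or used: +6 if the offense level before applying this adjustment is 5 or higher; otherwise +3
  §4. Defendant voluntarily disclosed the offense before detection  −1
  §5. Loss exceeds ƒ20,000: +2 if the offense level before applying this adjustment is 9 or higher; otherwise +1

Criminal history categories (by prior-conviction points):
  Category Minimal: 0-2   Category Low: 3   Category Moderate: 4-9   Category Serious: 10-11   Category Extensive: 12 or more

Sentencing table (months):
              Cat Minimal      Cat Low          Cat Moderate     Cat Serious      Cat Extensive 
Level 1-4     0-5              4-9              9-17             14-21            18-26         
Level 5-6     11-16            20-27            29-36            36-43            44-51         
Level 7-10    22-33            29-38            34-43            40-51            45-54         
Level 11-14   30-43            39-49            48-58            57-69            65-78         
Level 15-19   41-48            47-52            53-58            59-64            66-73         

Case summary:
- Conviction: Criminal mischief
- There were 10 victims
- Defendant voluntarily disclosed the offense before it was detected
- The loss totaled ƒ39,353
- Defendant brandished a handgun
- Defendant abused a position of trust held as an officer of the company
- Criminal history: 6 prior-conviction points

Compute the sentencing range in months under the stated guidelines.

Base offense level for criminal mischief: 5.
§1 applies: 5 + 3 = 8.
§2 applies: 8 + 3 = 11.
§3 applies (level before this adjustment is 11 ≥ 5, so +6): 11 + 6 = 17.
§4 applies: 17 − 1 = 16.
§5 applies (level before this adjustment is 16 ≥ 9, so +2): 16 + 2 = 18.
Final offense level: 18.
Criminal history: 6 prior points → Category Moderate (4-9).
Level 18 falls in the 15-19 band.
Grid: Level 15-19 × Category Moderate = 53-58 months.

53-58 months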